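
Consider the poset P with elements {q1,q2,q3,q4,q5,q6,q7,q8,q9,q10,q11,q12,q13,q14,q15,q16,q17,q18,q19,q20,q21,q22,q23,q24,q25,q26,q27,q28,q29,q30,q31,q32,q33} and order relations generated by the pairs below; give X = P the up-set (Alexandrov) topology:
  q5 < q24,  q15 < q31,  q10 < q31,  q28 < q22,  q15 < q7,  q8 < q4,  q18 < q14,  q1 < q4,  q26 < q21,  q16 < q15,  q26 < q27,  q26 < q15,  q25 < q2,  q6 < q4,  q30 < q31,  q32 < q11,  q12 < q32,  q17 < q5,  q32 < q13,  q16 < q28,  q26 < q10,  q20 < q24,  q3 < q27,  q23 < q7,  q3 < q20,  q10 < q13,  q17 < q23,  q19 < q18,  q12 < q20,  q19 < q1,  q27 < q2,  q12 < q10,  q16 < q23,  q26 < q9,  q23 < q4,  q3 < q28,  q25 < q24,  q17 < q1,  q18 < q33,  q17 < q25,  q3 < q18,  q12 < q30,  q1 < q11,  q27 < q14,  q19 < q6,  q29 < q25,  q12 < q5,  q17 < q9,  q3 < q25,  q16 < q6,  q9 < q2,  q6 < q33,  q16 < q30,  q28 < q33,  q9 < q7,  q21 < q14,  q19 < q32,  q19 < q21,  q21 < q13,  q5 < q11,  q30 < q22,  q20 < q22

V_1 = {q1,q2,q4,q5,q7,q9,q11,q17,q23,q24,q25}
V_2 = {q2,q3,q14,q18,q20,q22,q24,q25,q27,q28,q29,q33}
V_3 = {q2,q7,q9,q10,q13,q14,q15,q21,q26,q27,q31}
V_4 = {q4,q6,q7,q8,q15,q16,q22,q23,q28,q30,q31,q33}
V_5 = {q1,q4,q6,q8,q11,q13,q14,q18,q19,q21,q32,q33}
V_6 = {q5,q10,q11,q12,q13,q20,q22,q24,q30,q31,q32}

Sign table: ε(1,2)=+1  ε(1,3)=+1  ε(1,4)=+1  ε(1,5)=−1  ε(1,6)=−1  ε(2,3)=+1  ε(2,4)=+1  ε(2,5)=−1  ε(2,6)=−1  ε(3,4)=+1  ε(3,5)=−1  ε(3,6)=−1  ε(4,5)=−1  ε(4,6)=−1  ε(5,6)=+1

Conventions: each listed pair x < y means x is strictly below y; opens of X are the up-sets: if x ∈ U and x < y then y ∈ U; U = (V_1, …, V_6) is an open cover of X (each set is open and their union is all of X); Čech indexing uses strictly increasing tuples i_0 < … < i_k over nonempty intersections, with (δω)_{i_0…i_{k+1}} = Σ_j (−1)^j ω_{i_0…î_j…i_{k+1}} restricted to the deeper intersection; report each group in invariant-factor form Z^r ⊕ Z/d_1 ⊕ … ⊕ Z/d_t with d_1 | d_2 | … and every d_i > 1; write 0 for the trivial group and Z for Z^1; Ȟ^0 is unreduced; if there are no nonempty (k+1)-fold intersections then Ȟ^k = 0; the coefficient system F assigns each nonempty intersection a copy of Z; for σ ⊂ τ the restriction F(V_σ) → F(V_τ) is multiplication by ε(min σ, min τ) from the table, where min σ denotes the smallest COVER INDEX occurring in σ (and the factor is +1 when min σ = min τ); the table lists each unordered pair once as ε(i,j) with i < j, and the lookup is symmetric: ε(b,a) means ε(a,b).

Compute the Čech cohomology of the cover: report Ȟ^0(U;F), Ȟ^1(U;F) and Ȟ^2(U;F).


Ȟ^0 = Z; Ȟ^1 = 0; Ȟ^2 = Z/2

nerve of the cover:
  V12={q2,q24,q25} V13={q2,q7,q9} V14={q4,q7,q23} V15={q1,q4,q11} V16={q5,q11,q24} V23={q2,q14,q27} V24={q22,q28,q33} V25={q14,q18,q33} V26={q20,q22,q24} V34={q7,q15,q31} V35={q13,q14,q21} V36={q10,q13,q31} V45={q4,q6,q8,q33} V46={q22,q30,q31} V56={q11,q13,q32}
  V123={q2} V126={q24} V134={q7} V145={q4} V156={q11} V235={q14} V245={q33} V246={q22} V346={q31} V356={q13}
C dims 6,15,10; δ0: rk 5, SNF 1^5; δ1: rk 10, SNF 1^9·2
Ȟ^0 = (6 − 5) − 0 = 1, so Ȟ^0 ≅ Z
Ȟ^1 = (15 − 10) − 5 = 0, so Ȟ^1 ≅ 0
Ȟ^2 = (10 − 0) − 10 = 0 plus torsion [2], so Ȟ^2 ≅ Z/2


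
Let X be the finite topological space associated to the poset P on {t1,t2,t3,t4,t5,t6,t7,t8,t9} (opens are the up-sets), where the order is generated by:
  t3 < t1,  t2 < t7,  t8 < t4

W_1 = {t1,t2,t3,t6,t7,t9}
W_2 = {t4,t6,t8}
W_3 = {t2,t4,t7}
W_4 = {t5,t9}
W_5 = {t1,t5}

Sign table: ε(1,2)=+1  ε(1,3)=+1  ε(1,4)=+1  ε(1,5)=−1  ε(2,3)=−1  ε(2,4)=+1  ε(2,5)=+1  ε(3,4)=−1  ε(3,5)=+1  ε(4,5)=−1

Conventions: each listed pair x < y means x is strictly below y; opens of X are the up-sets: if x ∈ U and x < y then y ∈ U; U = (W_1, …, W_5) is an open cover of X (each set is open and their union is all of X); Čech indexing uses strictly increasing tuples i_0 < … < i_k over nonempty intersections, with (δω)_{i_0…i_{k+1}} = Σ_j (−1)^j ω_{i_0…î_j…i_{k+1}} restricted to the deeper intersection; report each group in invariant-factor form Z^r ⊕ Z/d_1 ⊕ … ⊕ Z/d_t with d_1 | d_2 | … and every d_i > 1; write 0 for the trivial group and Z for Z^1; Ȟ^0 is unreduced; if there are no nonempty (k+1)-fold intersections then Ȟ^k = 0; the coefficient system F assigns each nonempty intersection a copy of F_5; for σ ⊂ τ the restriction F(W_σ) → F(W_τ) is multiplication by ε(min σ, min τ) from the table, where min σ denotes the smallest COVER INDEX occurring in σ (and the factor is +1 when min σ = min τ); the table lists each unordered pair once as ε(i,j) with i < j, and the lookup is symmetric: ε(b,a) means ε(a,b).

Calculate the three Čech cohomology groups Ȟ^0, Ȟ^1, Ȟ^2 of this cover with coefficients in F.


Ȟ^0(U;F) ≅ 0,  Ȟ^1(U;F) ≅ Z/5,  Ȟ^2(U;F) ≅ 0

nonempty overlaps:
  W12={t6} W13={t2,t7} W14={t9} W15={t1} W23={t4} W45={t5}
C dims 5,6; δ0: rk_F5 5
degree 0: 5−5−0 = 0 → Ȟ^0 ≅ 0
degree 1: 6−0−5 = 1 → Ȟ^1 ≅ Z/5
degree 2: 0−0−0 = 0 → Ȟ^2 ≅ 0


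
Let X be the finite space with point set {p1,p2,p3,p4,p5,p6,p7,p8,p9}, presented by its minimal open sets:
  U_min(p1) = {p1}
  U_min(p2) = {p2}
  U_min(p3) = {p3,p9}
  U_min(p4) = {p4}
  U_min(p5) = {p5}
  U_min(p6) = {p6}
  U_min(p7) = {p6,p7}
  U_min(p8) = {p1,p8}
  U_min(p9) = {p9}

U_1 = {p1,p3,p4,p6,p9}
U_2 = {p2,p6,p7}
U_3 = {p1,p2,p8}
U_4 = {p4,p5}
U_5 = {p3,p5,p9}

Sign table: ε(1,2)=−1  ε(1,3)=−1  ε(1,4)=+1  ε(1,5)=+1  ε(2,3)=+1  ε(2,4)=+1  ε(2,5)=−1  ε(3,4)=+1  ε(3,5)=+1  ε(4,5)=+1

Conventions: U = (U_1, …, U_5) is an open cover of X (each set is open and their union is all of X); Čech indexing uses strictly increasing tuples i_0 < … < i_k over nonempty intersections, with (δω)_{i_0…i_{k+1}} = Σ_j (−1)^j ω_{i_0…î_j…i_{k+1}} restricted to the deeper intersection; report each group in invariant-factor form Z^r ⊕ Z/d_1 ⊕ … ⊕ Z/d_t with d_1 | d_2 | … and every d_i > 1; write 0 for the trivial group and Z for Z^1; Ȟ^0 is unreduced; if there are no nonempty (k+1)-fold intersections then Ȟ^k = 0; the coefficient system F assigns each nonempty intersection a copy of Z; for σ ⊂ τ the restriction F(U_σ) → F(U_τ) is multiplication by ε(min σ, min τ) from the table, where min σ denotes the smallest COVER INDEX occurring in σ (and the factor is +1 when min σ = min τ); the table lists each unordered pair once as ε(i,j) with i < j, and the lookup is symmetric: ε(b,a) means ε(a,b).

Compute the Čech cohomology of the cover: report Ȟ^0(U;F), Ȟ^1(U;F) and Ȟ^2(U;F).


nonempty overlaps:
  U12={p6} U13={p1} U14={p4} U15={p3,p9} U23={p2} U45={p5}
C dims 5,6; δ0: rk 4, SNF 1^4
degree 0: 5−4−0 = 1 → Ȟ^0 ≅ Z
degree 1: 6−0−4 = 2 → Ȟ^1 ≅ Z^2
degree 2: 0−0−0 = 0 → Ȟ^2 ≅ 0

Ȟ^0(U;F) ≅ Z, Ȟ^1(U;F) ≅ Z^2, Ȟ^2(U;F) ≅ 0


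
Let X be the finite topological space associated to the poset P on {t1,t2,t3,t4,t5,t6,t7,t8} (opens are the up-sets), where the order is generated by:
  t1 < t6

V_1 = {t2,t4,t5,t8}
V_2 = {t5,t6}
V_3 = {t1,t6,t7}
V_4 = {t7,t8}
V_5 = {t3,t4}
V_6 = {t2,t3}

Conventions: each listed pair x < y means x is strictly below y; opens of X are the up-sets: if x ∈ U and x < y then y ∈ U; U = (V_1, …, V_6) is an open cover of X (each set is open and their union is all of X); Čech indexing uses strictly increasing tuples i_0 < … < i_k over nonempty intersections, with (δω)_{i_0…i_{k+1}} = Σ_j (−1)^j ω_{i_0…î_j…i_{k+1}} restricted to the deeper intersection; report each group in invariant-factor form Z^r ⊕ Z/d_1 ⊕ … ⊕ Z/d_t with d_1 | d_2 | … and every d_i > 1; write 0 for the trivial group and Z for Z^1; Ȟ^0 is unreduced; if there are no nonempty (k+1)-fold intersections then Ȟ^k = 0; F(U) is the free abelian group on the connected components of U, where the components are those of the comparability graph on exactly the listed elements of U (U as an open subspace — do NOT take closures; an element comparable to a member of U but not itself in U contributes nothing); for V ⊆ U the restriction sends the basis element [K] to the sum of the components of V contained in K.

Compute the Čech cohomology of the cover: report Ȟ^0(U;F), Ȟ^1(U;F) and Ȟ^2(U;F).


intersection data:
  V12={t5} V14={t8} V15={t4} V16={t2} V23={t6} V34={t7} V56={t3}
components per intersection:
  V1: {t2} {t4} {t5} {t8}
  V2: {t5} {t6}
  V3: {t1,t6} {t7}
  V4: {t7} {t8}
  V5: {t3} {t4}
  V6: {t2} {t3}
  V12: {t5}
  V14: {t8}
  V15: {t4}
  V16: {t2}
  V23: {t6}
  V34: {t7}
  V56: {t3}
C dims 14,7; δ0: rk 7, SNF 1^7
Ȟ^0 = (14 − 7) − 0 = 7, so Ȟ^0 ≅ Z^7
Ȟ^1 = (7 − 0) − 7 = 0, so Ȟ^1 ≅ 0
Ȟ^2 = (0 − 0) − 0 = 0, so Ȟ^2 ≅ 0

Ȟ^0 ≅ Z^7; Ȟ^1 ≅ 0; Ȟ^2 ≅ 0


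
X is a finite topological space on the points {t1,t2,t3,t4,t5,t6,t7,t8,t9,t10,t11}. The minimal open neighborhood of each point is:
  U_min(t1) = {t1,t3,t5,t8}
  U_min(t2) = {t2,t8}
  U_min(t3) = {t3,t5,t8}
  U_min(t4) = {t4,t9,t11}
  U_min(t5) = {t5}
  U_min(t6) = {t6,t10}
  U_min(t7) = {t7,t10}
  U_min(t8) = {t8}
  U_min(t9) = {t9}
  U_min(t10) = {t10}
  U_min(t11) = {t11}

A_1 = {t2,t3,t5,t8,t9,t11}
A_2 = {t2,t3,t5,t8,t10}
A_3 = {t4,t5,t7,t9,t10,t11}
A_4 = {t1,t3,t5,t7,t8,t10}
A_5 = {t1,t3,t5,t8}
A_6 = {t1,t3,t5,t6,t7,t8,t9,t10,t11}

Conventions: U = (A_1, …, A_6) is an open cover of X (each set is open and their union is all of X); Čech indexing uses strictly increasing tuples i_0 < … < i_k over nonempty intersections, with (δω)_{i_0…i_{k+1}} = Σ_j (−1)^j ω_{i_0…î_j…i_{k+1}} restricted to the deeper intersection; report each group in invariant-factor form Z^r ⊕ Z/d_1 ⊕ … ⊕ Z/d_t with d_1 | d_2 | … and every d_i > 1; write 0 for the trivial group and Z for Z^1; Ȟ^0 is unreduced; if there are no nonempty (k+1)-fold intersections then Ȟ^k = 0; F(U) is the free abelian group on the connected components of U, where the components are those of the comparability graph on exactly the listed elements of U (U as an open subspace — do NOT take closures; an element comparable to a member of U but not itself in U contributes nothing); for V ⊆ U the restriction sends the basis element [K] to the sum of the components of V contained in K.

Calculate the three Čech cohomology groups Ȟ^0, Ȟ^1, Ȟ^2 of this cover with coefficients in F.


Ȟ^0 = Z^3; Ȟ^1 = 0; Ȟ^2 = 0

nerve simplices:
  A12={t2,t3,t5,t8} A13={t5,t9,t11} A14={t3,t5,t8} A15={t3,t5,t8} A16={t3,t5,t8,t9,t11} A23={t5,t10} A24={t3,t5,t8,t10} A25={t3,t5,t8} A26={t3,t5,t8,t10} A34={t5,t7,t10} A35={t5} A36={t5,t7,t9,t10,t11} A45={t1,t3,t5,t8} A46={t1,t3,t5,t7,t8,t10} A56={t1,t3,t5,t8}
  A123={t5} A124={t3,t5,t8} A125={t3,t5,t8} A126={t3,t5,t8} A134={t5} A135={t5} A136={t5,t9,t11} A145={t3,t5,t8} A146={t3,t5,t8} A156={t3,t5,t8} A234={t5,t10} A235={t5} A236={t5,t10} A245={t3,t5,t8} A246={t3,t5,t8,t10} A256={t3,t5,t8} A345={t5} A346={t5,t7,t10} A356={t5} A456={t1,t3,t5,t8}
  A1234={t5} A1235={t5} A1236={t5} A1245={t3,t5,t8} A1246={t3,t5,t8} A1256={t3,t5,t8} A1345={t5} A1346={t5} A1356={t5} A1456={t3,t5,t8} A2345={t5} A2346={t5,t10} A2356={t5} A2456={t3,t5,t8} A3456={t5}
  A12345={t5} A12346={t5} A12356={t5} A12456={t3,t5,t8} A13456={t5} A23456={t5}
  A123456={t5}
components per intersection:
  A1: {t2,t3,t5,t8} {t9} {t11}
  A2: {t2,t3,t5,t8} {t10}
  A3: {t4,t9,t11} {t5} {t7,t10}
  A4: {t1,t3,t5,t8} {t7,t10}
  A5: {t1,t3,t5,t8}
  A6: {t1,t3,t5,t8} {t6,t7,t10} {t9} {t11}
  A12: {t2,t3,t5,t8}
  A13: {t5} {t9} {t11}
  A14: {t3,t5,t8}
  A15: {t3,t5,t8}
  A16: {t3,t5,t8} {t9} {t11}
  A23: {t5} {t10}
  A24: {t3,t5,t8} {t10}
  A25: {t3,t5,t8}
  A26: {t3,t5,t8} {t10}
  A34: {t5} {t7,t10}
  A35: {t5}
  A36: {t5} {t7,t10} {t9} {t11}
  A45: {t1,t3,t5,t8}
  A46: {t1,t3,t5,t8} {t7,t10}
  A56: {t1,t3,t5,t8}
  A123: {t5}
  A124: {t3,t5,t8}
  A125: {t3,t5,t8}
  A126: {t3,t5,t8}
  A134: {t5}
  A135: {t5}
  A136: {t5} {t9} {t11}
  A145: {t3,t5,t8}
  A146: {t3,t5,t8}
  A156: {t3,t5,t8}
  A234: {t5} {t10}
  A235: {t5}
  A236: {t5} {t10}
  A245: {t3,t5,t8}
  A246: {t3,t5,t8} {t10}
  A256: {t3,t5,t8}
  A345: {t5}
  A346: {t5} {t7,t10}
  A356: {t5}
  A456: {t1,t3,t5,t8}
  A1234: {t5}
  A1235: {t5}
  A1236: {t5}
  A1245: {t3,t5,t8}
  A1246: {t3,t5,t8}
  A1256: {t3,t5,t8}
  A1345: {t5}
  A1346: {t5}
  A1356: {t5}
  A1456: {t3,t5,t8}
  A2345: {t5}
  A2346: {t5} {t10}
  A2356: {t5}
  A2456: {t3,t5,t8}
  A3456: {t5}
  A12345: {t5}
  A12346: {t5}
  A12356: {t5}
  A12456: {t3,t5,t8}
  A13456: {t5}
  A23456: {t5}
  A123456: {t5}
C dims 15,27,26,16; δ0: rk 12, SNF 1^12; δ1: rk 15, SNF 1^15; δ2: rk 11, SNF 1^11
degree 0: 15−12−0 = 3 → Ȟ^0 ≅ Z^3
degree 1: 27−15−12 = 0 → Ȟ^1 ≅ 0
degree 2: 26−11−15 = 0 → Ȟ^2 ≅ 0


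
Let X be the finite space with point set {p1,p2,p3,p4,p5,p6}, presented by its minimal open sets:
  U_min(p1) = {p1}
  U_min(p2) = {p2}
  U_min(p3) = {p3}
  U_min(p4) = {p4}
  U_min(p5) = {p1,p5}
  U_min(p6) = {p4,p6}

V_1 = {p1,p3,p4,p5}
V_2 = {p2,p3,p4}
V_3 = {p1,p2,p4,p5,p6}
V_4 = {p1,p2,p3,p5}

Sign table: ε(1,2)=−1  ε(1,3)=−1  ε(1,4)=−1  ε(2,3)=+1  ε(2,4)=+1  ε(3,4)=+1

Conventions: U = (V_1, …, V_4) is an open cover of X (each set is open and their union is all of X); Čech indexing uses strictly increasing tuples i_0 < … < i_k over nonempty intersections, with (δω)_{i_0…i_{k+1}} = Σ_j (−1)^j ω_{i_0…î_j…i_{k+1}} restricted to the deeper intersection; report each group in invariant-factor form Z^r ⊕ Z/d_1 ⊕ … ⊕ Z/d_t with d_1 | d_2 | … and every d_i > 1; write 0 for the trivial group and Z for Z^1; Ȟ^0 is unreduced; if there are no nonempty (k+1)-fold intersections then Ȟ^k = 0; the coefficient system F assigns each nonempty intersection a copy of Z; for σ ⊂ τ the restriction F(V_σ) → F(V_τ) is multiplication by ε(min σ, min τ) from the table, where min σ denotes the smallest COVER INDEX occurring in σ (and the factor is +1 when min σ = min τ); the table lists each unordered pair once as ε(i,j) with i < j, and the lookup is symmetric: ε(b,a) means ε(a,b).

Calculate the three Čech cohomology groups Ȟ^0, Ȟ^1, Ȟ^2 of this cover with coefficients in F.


nonempty overlaps:
  V12={p3,p4} V13={p1,p4,p5} V14={p1,p3,p5} V23={p2,p4} V24={p2,p3} V34={p1,p2,p5}
  V123={p4} V124={p3} V134={p1,p5} V234={p2}
C dims 4,6,4; δ0: rk 3, SNF 1^3; δ1: rk 3, SNF 1^3
degree 0: 4−3−0 = 1 → Ȟ^0 ≅ Z
degree 1: 6−3−3 = 0 → Ȟ^1 ≅ 0
degree 2: 4−0−3 = 1 → Ȟ^2 ≅ Z

Ȟ^0 = Z, Ȟ^1 = 0 and Ȟ^2 = Z


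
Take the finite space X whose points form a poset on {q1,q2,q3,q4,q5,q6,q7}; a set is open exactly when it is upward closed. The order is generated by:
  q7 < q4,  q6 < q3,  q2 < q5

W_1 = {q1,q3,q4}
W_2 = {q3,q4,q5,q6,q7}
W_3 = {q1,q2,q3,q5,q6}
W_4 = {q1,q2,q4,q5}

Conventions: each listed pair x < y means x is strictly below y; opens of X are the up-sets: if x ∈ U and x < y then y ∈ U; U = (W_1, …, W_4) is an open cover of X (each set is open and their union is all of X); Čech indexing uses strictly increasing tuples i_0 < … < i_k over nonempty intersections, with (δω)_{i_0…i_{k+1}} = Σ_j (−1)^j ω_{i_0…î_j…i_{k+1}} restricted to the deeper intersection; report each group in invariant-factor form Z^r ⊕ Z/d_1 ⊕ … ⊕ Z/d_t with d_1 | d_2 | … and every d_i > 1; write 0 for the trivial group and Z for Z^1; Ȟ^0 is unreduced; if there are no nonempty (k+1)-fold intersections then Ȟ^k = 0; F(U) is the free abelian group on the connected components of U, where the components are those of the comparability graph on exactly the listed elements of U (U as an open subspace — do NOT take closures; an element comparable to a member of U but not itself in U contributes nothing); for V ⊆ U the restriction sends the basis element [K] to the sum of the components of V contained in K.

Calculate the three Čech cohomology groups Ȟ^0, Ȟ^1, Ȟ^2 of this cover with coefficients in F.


Ȟ^0(U;F) ≅ Z^4; Ȟ^1(U;F) ≅ 0; Ȟ^2(U;F) ≅ 0

intersection data:
  W12={q3,q4} W13={q1,q3} W14={q1,q4} W23={q3,q5,q6} W24={q4,q5} W34={q1,q2,q5}
  W123={q3} W124={q4} W134={q1} W234={q5}
components per intersection:
  W1: {q1} {q3} {q4}
  W2: {q3,q6} {q4,q7} {q5}
  W3: {q1} {q2,q5} {q3,q6}
  W4: {q1} {q2,q5} {q4}
  W12: {q3} {q4}
  W13: {q1} {q3}
  W14: {q1} {q4}
  W23: {q3,q6} {q5}
  W24: {q4} {q5}
  W34: {q1} {q2,q5}
  W123: {q3}
  W124: {q4}
  W134: {q1}
  W234: {q5}
C dims 12,12,4; δ0: rk 8, SNF 1^8; δ1: rk 4, SNF 1^4
Ȟ^0 = (12 − 8) − 0 = 4, so Ȟ^0 ≅ Z^4
Ȟ^1 = (12 − 4) − 8 = 0, so Ȟ^1 ≅ 0
Ȟ^2 = (4 − 0) − 4 = 0, so Ȟ^2 ≅ 0


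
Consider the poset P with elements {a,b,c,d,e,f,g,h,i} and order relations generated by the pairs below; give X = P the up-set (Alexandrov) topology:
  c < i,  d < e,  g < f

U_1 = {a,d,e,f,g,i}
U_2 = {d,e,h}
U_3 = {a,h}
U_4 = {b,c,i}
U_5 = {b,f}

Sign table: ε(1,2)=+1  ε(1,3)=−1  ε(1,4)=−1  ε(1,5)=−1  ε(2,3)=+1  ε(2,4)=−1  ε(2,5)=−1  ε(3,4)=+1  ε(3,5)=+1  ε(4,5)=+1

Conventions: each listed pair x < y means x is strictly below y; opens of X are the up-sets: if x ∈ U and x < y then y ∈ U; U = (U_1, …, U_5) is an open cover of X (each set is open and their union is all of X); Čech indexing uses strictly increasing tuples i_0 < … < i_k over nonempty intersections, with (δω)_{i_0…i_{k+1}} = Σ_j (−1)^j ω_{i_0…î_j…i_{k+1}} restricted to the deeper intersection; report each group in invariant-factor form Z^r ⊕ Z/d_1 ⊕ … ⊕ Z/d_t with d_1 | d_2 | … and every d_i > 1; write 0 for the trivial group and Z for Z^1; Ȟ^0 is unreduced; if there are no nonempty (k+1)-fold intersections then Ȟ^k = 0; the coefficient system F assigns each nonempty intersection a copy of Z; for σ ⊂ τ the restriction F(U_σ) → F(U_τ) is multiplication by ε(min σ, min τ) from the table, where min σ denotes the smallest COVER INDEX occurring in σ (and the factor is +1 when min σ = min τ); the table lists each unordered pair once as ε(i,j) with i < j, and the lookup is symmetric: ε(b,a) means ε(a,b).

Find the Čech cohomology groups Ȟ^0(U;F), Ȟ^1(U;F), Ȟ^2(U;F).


intersection data:
  U12={d,e} U13={a} U14={i} U15={f} U23={h} U45={b}
C dims 5,6; δ0: rk 5, SNF 1^4·2
Ȟ^0 = (5 − 5) − 0 = 0, so Ȟ^0 ≅ 0
Ȟ^1 = (6 − 0) − 5 = 1 plus torsion [2], so Ȟ^1 ≅ Z ⊕ Z/2
Ȟ^2 = (0 − 0) − 0 = 0, so Ȟ^2 ≅ 0

Ȟ^0(U;F) ≅ 0, Ȟ^1(U;F) ≅ Z ⊕ Z/2, Ȟ^2(U;F) ≅ 0


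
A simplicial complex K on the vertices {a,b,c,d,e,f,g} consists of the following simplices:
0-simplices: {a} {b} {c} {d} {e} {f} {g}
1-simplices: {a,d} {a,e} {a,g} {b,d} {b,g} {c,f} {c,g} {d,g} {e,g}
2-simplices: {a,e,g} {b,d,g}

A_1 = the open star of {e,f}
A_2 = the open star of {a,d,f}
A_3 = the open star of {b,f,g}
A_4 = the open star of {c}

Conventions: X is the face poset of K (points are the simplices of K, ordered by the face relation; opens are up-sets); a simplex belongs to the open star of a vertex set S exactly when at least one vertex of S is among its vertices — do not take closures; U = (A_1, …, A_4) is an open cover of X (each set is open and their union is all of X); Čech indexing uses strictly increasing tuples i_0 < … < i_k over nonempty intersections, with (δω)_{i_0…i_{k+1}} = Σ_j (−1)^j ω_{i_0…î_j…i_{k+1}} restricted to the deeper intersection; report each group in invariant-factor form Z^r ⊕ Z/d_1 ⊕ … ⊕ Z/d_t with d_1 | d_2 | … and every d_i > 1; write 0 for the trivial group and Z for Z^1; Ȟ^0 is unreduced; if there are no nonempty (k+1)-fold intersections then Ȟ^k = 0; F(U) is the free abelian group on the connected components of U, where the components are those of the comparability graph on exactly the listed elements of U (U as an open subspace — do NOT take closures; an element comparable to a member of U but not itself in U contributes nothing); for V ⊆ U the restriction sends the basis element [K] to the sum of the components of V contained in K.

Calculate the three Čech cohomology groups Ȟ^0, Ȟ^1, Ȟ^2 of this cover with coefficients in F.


nerve of the cover:
  A1={{e},{f},{a,e},{c,f},{e,g},{a,e,g}} A2={{a},{d},{f},{a,d},{a,e},{a,g},{b,d},{c,f},{d,g},{a,e,g},{b,d,g}} A3={{b},{f},{g},{a,g},{b,d},{b,g},{c,f},{c,g},{d,g},{e,g},{a,e,g},{b,d,g}} A4={{c},{c,f},{c,g}}
  A12={{f},{a,e},{c,f},{a,e,g}} A13={{f},{c,f},{e,g},{a,e,g}} A14={{c,f}} A23={{f},{a,g},{b,d},{c,f},{d,g},{a,e,g},{b,d,g}} A24={{c,f}} A34={{c,f},{c,g}}
  A123={{f},{c,f},{a,e,g}} A124={{c,f}} A134={{c,f}} A234={{c,f}}
  A1234={{c,f}}
components per intersection:
  A1: {{e},{a,e},{e,g},{a,e,g}} {{f},{c,f}}
  A2: {{a},{d},{a,d},{a,e},{a,g},{b,d},{d,g},{a,e,g},{b,d,g}} {{f},{c,f}}
  A3: {{b},{g},{a,g},{b,d},{b,g},{c,g},{d,g},{e,g},{a,e,g},{b,d,g}} {{f},{c,f}}
  A4: {{c},{c,f},{c,g}}
  A12: {{f},{c,f}} {{a,e},{a,e,g}}
  A13: {{f},{c,f}} {{e,g},{a,e,g}}
  A14: {{c,f}}
  A23: {{f},{c,f}} {{a,g},{a,e,g}} {{b,d},{d,g},{b,d,g}}
  A24: {{c,f}}
  A34: {{c,f}} {{c,g}}
  A123: {{f},{c,f}} {{a,e,g}}
  A124: {{c,f}}
  A134: {{c,f}}
  A234: {{c,f}}
  A1234: {{c,f}}
C dims 7,11,5,1; δ0: rk 6, SNF 1^6; δ1: rk 4, SNF 1^4; δ2: rk 1, SNF 1^1
Ȟ^0 = (7 − 6) − 0 = 1, so Ȟ^0 ≅ Z
Ȟ^1 = (11 − 4) − 6 = 1, so Ȟ^1 ≅ Z
Ȟ^2 = (5 − 1) − 4 = 0, so Ȟ^2 ≅ 0

Ȟ^0(U;F) ≅ Z, Ȟ^1(U;F) ≅ Z, Ȟ^2(U;F) ≅ 0


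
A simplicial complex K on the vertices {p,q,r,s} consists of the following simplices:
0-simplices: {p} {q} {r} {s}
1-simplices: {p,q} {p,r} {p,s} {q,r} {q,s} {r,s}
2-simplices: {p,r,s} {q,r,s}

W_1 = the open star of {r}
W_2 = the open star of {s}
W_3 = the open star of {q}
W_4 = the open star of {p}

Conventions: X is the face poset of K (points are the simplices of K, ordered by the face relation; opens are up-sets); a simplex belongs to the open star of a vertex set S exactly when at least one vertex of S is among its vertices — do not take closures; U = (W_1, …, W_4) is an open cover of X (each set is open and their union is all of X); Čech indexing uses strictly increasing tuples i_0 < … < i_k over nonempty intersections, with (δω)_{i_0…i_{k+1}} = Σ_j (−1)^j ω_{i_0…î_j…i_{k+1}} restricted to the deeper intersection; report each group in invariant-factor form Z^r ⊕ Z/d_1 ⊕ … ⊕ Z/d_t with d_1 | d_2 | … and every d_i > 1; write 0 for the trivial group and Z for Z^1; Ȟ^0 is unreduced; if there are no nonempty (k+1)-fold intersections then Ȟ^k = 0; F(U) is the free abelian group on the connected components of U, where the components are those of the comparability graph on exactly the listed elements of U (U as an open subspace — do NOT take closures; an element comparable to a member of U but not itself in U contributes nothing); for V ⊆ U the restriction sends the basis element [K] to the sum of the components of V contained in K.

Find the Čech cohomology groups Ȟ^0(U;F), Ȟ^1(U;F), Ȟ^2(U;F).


Ȟ^0 = Z; Ȟ^1 = Z; Ȟ^2 = 0

intersection data:
  W1={{r},{p,r},{q,r},{r,s},{p,r,s},{q,r,s}} W2={{s},{p,s},{q,s},{r,s},{p,r,s},{q,r,s}} W3={{q},{p,q},{q,r},{q,s},{q,r,s}} W4={{p},{p,q},{p,r},{p,s},{p,r,s}}
  W12={{r,s},{p,r,s},{q,r,s}} W13={{q,r},{q,r,s}} W14={{p,r},{p,r,s}} W23={{q,s},{q,r,s}} W24={{p,s},{p,r,s}} W34={{p,q}}
  W123={{q,r,s}} W124={{p,r,s}}
components per intersection:
  W1: {{r},{p,r},{q,r},{r,s},{p,r,s},{q,r,s}}
  W2: {{s},{p,s},{q,s},{r,s},{p,r,s},{q,r,s}}
  W3: {{q},{p,q},{q,r},{q,s},{q,r,s}}
  W4: {{p},{p,q},{p,r},{p,s},{p,r,s}}
  W12: {{r,s},{p,r,s},{q,r,s}}
  W13: {{q,r},{q,r,s}}
  W14: {{p,r},{p,r,s}}
  W23: {{q,s},{q,r,s}}
  W24: {{p,s},{p,r,s}}
  W34: {{p,q}}
  W123: {{q,r,s}}
  W124: {{p,r,s}}
C dims 4,6,2; δ0: rk 3, SNF 1^3; δ1: rk 2, SNF 1^2
Ȟ^0 = (4 − 3) − 0 = 1, so Ȟ^0 ≅ Z
Ȟ^1 = (6 − 2) − 3 = 1, so Ȟ^1 ≅ Z
Ȟ^2 = (2 − 0) − 2 = 0, so Ȟ^2 ≅ 0


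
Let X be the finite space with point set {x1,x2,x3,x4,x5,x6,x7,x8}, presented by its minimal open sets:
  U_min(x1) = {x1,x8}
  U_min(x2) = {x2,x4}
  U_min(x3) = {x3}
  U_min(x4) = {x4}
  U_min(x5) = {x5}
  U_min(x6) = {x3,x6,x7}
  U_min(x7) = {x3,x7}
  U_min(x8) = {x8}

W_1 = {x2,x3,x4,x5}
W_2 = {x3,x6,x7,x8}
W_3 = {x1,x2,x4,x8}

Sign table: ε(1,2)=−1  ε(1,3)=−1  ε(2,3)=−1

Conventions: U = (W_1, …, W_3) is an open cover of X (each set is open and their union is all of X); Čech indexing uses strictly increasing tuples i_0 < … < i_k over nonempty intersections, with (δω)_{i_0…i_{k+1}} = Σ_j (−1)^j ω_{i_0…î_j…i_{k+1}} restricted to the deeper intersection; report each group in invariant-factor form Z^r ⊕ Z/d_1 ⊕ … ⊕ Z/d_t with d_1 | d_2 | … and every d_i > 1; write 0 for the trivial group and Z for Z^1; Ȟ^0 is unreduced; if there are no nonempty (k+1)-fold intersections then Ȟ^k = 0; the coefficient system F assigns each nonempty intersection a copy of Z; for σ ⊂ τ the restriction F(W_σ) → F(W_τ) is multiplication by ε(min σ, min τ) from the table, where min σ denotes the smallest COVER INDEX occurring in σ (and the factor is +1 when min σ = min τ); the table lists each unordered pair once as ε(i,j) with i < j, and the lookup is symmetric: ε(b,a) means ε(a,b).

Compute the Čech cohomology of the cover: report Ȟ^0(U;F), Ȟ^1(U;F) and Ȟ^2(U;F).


Ȟ^0(U;F) ≅ 0,  Ȟ^1(U;F) ≅ Z/2,  Ȟ^2(U;F) ≅ 0

nonempty overlaps:
  W12={x3} W13={x2,x4} W23={x8}
C dims 3,3; δ0: rk 3, SNF 1^2·2
degree 0: 3−3−0 = 0 → Ȟ^0 ≅ 0
degree 1: 3−0−3 = 0 plus torsion [2] → Ȟ^1 ≅ Z/2
degree 2: 0−0−0 = 0 → Ȟ^2 ≅ 0


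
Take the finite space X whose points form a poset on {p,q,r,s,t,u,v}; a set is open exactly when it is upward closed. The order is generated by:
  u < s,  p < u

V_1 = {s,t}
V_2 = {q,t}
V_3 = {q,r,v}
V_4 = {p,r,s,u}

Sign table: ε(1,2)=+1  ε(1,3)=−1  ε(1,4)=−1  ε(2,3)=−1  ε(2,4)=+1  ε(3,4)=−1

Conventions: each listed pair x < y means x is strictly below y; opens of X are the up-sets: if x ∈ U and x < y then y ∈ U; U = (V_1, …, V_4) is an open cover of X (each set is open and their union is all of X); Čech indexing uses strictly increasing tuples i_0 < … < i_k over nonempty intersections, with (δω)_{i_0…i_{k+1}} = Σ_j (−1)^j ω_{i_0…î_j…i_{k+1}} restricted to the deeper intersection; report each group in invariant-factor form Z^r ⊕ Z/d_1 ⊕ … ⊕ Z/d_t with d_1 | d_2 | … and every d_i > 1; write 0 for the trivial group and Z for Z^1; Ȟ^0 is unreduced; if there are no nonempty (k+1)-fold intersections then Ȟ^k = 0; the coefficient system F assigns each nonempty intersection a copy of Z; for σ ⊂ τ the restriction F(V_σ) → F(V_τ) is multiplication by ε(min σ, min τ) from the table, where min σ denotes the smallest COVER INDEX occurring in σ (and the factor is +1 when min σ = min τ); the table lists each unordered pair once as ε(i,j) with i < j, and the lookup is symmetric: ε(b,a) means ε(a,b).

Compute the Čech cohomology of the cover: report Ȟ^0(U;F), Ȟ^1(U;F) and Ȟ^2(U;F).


cover nerve:
  V12={t} V14={s} V23={q} V34={r}
C dims 4,4; δ0: rk 4, SNF 1^3·2
Ȟ^0: (4−4)−0=0 ⇒ 0
Ȟ^1: (4−0)−4=0 plus torsion [2] ⇒ Z/2
Ȟ^2: (0−0)−0=0 ⇒ 0

Ȟ^0(U;F) ≅ 0,  Ȟ^1(U;F) ≅ Z/2,  Ȟ^2(U;F) ≅ 0


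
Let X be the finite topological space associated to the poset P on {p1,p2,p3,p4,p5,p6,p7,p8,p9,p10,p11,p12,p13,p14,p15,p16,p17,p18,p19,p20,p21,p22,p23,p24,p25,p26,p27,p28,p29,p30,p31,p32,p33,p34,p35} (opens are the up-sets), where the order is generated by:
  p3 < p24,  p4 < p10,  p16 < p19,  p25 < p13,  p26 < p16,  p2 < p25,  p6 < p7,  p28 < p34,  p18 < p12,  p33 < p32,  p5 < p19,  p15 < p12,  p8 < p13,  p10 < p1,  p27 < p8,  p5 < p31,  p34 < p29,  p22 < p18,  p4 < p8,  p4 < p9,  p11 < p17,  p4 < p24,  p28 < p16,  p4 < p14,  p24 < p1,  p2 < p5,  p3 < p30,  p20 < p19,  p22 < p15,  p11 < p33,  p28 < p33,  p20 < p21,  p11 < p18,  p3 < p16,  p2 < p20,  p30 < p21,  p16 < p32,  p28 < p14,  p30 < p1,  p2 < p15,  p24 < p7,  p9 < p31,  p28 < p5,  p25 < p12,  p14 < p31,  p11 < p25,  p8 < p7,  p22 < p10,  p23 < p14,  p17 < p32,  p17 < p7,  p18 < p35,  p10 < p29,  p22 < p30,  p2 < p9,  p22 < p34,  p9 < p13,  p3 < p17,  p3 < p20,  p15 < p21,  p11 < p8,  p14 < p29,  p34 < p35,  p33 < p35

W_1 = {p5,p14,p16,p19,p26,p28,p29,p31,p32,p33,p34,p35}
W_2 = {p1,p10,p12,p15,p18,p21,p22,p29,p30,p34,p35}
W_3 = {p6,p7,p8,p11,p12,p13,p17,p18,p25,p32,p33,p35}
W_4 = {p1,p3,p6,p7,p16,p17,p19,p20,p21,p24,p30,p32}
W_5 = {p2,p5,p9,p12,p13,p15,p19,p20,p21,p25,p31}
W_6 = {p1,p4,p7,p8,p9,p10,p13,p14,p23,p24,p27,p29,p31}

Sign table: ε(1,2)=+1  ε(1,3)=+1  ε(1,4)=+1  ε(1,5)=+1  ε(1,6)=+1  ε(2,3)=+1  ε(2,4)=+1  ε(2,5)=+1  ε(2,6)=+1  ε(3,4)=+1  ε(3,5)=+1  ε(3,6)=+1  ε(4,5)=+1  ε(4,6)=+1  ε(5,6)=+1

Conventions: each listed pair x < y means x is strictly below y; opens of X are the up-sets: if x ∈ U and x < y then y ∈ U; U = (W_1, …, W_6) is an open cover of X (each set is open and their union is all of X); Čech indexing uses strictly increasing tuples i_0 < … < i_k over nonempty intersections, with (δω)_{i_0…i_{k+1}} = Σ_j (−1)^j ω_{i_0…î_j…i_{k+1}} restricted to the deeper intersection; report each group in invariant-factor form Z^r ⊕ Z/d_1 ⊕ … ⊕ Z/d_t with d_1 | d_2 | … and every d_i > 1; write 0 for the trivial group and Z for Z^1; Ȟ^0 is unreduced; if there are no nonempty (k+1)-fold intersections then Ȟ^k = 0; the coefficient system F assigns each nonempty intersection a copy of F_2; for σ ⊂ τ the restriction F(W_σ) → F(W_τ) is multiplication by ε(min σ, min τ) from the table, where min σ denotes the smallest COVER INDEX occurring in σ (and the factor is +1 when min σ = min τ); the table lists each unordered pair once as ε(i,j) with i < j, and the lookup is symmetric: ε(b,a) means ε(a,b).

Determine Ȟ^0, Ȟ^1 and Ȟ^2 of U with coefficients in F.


Ȟ^0 ≅ Z/2, Ȟ^1 ≅ Z/2 and Ȟ^2 ≅ Z/2

intersection data:
  W12={p29,p34,p35} W13={p32,p33,p35} W14={p16,p19,p32} W15={p5,p19,p31} W16={p14,p29,p31} W23={p12,p18,p35} W24={p1,p21,p30} W25={p12,p15,p21} W26={p1,p10,p29} W34={p6,p7,p17,p32} W35={p12,p13,p25} W36={p7,p8,p13} W45={p19,p20,p21} W46={p1,p7,p24} W56={p9,p13,p31}
  W123={p35} W126={p29} W134={p32} W145={p19} W156={p31} W235={p12} W245={p21} W246={p1} W346={p7} W356={p13}
C dims 6,15,10; δ0: rk_F2 5; δ1: rk_F2 9
Ȟ^0 = (6 − 5) − 0 = 1, so Ȟ^0 ≅ Z/2
Ȟ^1 = (15 − 9) − 5 = 1, so Ȟ^1 ≅ Z/2
Ȟ^2 = (10 − 0) − 9 = 1, so Ȟ^2 ≅ Z/2


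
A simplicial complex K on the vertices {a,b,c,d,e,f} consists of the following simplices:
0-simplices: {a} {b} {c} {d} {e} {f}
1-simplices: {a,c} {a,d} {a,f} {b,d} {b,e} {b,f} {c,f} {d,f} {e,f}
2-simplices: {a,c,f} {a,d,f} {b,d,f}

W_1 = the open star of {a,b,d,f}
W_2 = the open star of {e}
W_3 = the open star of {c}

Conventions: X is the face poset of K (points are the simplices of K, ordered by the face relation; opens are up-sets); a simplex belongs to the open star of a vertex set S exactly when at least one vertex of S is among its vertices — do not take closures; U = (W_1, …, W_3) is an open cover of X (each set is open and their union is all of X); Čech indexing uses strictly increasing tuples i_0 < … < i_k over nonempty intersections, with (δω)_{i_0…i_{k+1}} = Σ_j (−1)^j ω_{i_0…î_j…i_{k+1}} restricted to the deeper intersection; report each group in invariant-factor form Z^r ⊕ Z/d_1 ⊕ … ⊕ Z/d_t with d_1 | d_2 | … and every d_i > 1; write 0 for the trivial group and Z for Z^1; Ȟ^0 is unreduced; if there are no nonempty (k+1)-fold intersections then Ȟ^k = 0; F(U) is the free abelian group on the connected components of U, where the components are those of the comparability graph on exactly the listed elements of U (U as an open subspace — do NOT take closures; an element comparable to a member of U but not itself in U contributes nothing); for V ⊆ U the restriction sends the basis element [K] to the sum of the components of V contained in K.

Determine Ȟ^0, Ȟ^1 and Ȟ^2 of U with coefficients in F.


Ȟ^0(U;F) ≅ Z,  Ȟ^1(U;F) ≅ Z,  Ȟ^2(U;F) ≅ 0

nerve of the cover:
  W1={{a},{b},{d},{f},{a,c},{a,d},{a,f},{b,d},{b,e},{b,f},{c,f},{d,f},{e,f},{a,c,f},{a,d,f},{b,d,f}} W2={{e},{b,e},{e,f}} W3={{c},{a,c},{c,f},{a,c,f}}
  W12={{b,e},{e,f}} W13={{a,c},{c,f},{a,c,f}}
components per intersection:
  W1: {{a},{b},{d},{f},{a,c},{a,d},{a,f},{b,d},{b,e},{b,f},{c,f},{d,f},{e,f},{a,c,f},{a,d,f},{b,d,f}}
  W2: {{e},{b,e},{e,f}}
  W3: {{c},{a,c},{c,f},{a,c,f}}
  W12: {{b,e}} {{e,f}}
  W13: {{a,c},{c,f},{a,c,f}}
C dims 3,3; δ0: rk 2, SNF 1^2
Ȟ^0 = (3 − 2) − 0 = 1, so Ȟ^0 ≅ Z
Ȟ^1 = (3 − 0) − 2 = 1, so Ȟ^1 ≅ Z
Ȟ^2 = (0 − 0) − 0 = 0, so Ȟ^2 ≅ 0


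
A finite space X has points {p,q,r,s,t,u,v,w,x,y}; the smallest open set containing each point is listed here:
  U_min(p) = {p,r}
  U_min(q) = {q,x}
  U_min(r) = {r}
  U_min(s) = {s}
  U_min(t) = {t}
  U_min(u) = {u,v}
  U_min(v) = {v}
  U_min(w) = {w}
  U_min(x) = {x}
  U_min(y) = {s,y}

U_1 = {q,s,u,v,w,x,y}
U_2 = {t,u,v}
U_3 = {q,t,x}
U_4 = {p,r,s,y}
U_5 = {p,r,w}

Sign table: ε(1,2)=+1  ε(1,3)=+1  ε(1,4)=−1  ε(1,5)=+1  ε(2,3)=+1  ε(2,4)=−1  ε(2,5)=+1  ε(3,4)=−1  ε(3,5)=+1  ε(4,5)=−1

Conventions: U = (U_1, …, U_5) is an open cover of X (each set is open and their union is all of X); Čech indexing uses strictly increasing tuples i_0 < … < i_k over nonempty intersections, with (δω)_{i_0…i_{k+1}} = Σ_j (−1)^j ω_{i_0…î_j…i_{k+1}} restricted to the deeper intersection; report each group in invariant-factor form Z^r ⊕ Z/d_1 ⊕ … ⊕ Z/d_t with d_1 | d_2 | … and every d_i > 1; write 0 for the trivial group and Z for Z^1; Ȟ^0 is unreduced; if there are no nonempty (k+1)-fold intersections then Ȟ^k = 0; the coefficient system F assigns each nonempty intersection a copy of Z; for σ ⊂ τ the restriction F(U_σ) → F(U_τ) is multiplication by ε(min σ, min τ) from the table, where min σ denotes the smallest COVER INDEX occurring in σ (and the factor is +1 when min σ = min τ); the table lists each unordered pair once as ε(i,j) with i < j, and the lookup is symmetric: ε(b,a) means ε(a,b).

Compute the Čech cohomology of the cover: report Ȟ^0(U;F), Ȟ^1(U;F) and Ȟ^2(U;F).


Ȟ^0 = Z, Ȟ^1 = Z^2 and Ȟ^2 = 0

nonempty intersections:
  U12={u,v} U13={q,x} U14={s,y} U15={w} U23={t} U45={p,r}
C dims 5,6; δ0: rk 4, SNF 1^4
Ȟ^0: (5−4)−0=1 ⇒ Z
Ȟ^1: (6−0)−4=2 ⇒ Z^2
Ȟ^2: (0−0)−0=0 ⇒ 0


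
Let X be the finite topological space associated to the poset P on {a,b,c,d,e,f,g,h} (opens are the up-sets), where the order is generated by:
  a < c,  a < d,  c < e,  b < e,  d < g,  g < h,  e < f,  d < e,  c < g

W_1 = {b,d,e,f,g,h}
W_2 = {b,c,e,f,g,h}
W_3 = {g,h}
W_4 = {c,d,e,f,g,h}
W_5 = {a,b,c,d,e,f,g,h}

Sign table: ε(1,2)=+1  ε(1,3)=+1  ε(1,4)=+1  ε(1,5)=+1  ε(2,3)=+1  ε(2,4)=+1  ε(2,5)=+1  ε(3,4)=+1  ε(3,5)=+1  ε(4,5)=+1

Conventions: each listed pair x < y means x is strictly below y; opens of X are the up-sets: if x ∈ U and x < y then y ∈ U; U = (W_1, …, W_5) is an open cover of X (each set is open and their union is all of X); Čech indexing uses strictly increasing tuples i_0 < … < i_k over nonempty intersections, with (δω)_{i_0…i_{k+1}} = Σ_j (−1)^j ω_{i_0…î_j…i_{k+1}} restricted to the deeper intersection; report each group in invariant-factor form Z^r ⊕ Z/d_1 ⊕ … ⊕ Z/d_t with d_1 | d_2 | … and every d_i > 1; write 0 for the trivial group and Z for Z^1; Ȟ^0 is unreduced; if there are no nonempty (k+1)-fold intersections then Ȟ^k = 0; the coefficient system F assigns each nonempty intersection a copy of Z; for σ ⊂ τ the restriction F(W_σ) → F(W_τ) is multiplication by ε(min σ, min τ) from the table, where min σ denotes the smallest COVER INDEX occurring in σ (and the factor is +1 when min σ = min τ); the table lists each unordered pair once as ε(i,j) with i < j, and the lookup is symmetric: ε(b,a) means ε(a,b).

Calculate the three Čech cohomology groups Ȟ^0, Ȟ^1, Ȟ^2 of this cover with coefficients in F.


nonempty intersections:
  W12={b,e,f,g,h} W13={g,h} W14={d,e,f,g,h} W15={b,d,e,f,g,h} W23={g,h} W24={c,e,f,g,h} W25={b,c,e,f,g,h} W34={g,h} W35={g,h} W45={c,d,e,f,g,h}
  W123={g,h} W124={e,f,g,h} W125={b,e,f,g,h} W134={g,h} W135={g,h} W145={d,e,f,g,h} W234={g,h} W235={g,h} W245={c,e,f,g,h} W345={g,h}
  W1234={g,h} W1235={g,h} W1245={e,f,g,h} W1345={g,h} W2345={g,h}
  W12345={g,h}
C dims 5,10,10,5; δ0: rk 4, SNF 1^4; δ1: rk 6, SNF 1^6; δ2: rk 4, SNF 1^4
Ȟ^0: (5−4)−0=1 ⇒ Z
Ȟ^1: (10−6)−4=0 ⇒ 0
Ȟ^2: (10−4)−6=0 ⇒ 0

Ȟ^0(U;F) ≅ Z, Ȟ^1(U;F) ≅ 0, Ȟ^2(U;F) ≅ 0


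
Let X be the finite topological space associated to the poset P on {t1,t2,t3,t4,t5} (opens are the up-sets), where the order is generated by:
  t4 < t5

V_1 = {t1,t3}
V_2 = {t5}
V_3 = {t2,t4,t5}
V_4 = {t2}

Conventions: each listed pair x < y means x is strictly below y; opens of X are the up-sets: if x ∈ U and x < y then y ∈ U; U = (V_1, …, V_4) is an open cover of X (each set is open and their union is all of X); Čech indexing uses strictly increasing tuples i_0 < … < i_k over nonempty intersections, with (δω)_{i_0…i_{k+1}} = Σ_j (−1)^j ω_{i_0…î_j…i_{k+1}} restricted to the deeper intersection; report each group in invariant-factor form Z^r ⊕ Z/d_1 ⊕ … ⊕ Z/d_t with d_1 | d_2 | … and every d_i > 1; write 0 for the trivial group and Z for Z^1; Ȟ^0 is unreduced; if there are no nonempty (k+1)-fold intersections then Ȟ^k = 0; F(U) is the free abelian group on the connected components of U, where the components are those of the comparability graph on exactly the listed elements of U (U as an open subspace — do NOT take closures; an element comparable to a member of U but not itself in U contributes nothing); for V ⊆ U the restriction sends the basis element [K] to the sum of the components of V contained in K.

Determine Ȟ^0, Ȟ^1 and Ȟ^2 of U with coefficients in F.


Ȟ^0 ≅ Z^4, Ȟ^1 ≅ 0, Ȟ^2 ≅ 0

nonempty intersections:
  V23={t5} V34={t2}
components per intersection:
  V1: {t1} {t3}
  V2: {t5}
  V3: {t2} {t4,t5}
  V4: {t2}
  V23: {t5}
  V34: {t2}
C dims 6,2; δ0: rk 2, SNF 1^2
Ȟ^0: (6−2)−0=4 ⇒ Z^4
Ȟ^1: (2−0)−2=0 ⇒ 0
Ȟ^2: (0−0)−0=0 ⇒ 0


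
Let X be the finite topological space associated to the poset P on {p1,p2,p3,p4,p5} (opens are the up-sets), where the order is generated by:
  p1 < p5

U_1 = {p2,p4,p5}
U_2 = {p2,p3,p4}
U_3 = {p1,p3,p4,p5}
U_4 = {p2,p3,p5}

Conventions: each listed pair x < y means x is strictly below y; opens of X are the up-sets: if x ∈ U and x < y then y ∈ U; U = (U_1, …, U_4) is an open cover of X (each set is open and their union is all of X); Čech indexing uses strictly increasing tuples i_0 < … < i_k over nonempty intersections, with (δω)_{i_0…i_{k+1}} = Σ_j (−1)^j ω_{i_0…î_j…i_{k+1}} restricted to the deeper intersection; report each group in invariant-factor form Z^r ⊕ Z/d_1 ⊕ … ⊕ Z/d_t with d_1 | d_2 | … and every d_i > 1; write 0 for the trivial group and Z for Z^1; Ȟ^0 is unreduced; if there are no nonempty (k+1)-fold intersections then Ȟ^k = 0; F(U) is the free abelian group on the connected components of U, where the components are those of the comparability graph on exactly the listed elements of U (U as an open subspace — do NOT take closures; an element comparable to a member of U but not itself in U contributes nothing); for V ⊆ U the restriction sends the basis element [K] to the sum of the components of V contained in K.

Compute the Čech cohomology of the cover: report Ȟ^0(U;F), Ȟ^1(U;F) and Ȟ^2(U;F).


Ȟ^0 ≅ Z^4; Ȟ^1 ≅ 0; Ȟ^2 ≅ 0

nerve of the cover:
  U12={p2,p4} U13={p4,p5} U14={p2,p5} U23={p3,p4} U24={p2,p3} U34={p3,p5}
  U123={p4} U124={p2} U134={p5} U234={p3}
components per intersection:
  U1: {p2} {p4} {p5}
  U2: {p2} {p3} {p4}
  U3: {p1,p5} {p3} {p4}
  U4: {p2} {p3} {p5}
  U12: {p2} {p4}
  U13: {p4} {p5}
  U14: {p2} {p5}
  U23: {p3} {p4}
  U24: {p2} {p3}
  U34: {p3} {p5}
  U123: {p4}
  U124: {p2}
  U134: {p5}
  U234: {p3}
C dims 12,12,4; δ0: rk 8, SNF 1^8; δ1: rk 4, SNF 1^4
Ȟ^0 = (12 − 8) − 0 = 4, so Ȟ^0 ≅ Z^4
Ȟ^1 = (12 − 4) − 8 = 0, so Ȟ^1 ≅ 0
Ȟ^2 = (4 − 0) − 4 = 0, so Ȟ^2 ≅ 0


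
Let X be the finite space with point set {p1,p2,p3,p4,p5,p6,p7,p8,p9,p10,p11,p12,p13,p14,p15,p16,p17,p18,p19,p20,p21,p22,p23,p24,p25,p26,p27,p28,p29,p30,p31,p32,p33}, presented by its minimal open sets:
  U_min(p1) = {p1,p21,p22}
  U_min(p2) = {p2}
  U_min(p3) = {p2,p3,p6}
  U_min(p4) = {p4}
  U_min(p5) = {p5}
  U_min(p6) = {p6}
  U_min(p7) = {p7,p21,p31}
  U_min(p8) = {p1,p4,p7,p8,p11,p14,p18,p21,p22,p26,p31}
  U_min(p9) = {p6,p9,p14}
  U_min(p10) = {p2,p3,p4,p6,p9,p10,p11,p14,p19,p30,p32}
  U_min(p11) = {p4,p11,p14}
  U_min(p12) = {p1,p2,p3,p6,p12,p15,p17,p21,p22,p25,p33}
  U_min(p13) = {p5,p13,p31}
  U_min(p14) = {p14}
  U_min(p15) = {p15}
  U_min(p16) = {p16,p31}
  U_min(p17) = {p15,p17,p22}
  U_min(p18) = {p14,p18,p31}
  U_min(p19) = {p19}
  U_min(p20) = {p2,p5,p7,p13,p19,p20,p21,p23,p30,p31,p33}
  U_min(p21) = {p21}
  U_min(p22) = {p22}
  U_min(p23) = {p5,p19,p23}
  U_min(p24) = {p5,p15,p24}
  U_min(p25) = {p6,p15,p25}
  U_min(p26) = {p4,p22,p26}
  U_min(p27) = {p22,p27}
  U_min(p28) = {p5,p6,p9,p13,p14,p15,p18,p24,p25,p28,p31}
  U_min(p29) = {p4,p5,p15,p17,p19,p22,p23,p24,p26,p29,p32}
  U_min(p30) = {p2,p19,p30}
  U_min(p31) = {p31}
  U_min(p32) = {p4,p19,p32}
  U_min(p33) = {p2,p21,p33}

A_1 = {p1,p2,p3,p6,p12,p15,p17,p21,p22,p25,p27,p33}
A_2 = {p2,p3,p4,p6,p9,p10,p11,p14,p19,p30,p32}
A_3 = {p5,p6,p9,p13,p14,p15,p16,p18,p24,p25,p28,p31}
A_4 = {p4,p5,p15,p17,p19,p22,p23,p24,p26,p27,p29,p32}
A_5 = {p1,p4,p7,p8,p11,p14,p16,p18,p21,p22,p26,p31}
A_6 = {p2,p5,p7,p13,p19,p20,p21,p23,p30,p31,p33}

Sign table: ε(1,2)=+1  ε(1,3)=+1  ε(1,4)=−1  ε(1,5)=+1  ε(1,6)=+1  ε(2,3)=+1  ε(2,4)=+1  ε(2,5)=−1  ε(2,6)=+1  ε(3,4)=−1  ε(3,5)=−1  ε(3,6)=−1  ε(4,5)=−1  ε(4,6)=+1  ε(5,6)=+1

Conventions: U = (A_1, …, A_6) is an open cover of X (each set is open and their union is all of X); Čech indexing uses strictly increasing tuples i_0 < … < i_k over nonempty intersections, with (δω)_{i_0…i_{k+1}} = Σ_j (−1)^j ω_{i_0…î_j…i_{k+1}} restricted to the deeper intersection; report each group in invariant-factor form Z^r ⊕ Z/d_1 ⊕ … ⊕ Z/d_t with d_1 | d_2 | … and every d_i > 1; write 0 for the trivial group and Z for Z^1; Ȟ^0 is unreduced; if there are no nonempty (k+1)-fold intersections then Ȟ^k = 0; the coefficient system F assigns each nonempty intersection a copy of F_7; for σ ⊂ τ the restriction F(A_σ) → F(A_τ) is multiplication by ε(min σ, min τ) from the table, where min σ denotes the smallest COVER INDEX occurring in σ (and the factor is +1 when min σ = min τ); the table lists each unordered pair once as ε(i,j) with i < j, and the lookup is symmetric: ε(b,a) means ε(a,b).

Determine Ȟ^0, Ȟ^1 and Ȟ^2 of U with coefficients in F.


intersection data:
  A12={p2,p3,p6} A13={p6,p15,p25} A14={p15,p17,p22,p27} A15={p1,p21,p22} A16={p2,p21,p33} A23={p6,p9,p14} A24={p4,p19,p32} A25={p4,p11,p14} A26={p2,p19,p30} A34={p5,p15,p24} A35={p14,p16,p18,p31} A36={p5,p13,p31} A45={p4,p22,p26} A46={p5,p19,p23} A56={p7,p21,p31}
  A123={p6} A126={p2} A134={p15} A145={p22} A156={p21} A235={p14} A245={p4} A246={p19} A346={p5} A356={p31}
C dims 6,15,10; δ0: rk_F7 6; δ1: rk_F7 9
Ȟ^0 = (6 − 6) − 0 = 0, so Ȟ^0 ≅ 0
Ȟ^1 = (15 − 9) − 6 = 0, so Ȟ^1 ≅ 0
Ȟ^2 = (10 − 0) − 9 = 1, so Ȟ^2 ≅ Z/7

Ȟ^0(U;F) ≅ 0, Ȟ^1(U;F) ≅ 0 and Ȟ^2(U;F) ≅ Z/7
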